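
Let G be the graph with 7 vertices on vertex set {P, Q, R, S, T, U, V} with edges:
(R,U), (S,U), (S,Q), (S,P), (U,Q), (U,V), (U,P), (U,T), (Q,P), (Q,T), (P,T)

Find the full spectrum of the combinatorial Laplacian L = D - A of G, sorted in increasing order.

Degrees: deg(P) = 4, deg(Q) = 4, deg(R) = 1, deg(S) = 3, deg(T) = 3, deg(U) = 6, deg(V) = 1.
L = D − A with rows/columns ordered (P, Q, R, S, T, U, V):
  [ 4, -1,  0, -1, -1, -1,  0]
  [-1,  4,  0, -1, -1, -1,  0]
  [ 0,  0,  1,  0,  0, -1,  0]
  [-1, -1,  0,  3,  0, -1,  0]
  [-1, -1,  0,  0,  3, -1,  0]
  [-1, -1, -1, -1, -1,  6, -1]
  [ 0,  0,  0,  0,  0, -1,  1]
Characteristic polynomial: det(λI − L) = λ(λ − 1)²(λ − 3)(λ − 5)²(λ − 7).
Roots: λ = 0; (λ − 1) = 0 ⇒ λ = 1 (multiplicity 2); (λ − 3) = 0 ⇒ λ = 3; (λ − 5) = 0 ⇒ λ = 5 (multiplicity 2); (λ − 7) = 0 ⇒ λ = 7.
(Check: the roots sum (with multiplicity) to 22, matching trace L = Σdeg = 2·11 = 22.)
Laplacian eigenvalues (increasing order): [0.0, 1.0, 1.0, 3.0, 5.0, 5.0, 7.0]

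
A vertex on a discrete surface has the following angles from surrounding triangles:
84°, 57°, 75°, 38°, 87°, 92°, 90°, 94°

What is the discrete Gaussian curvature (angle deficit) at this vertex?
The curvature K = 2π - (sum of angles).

Sum of angles = 617°. K = 360° - 617° = -257° = -257π/180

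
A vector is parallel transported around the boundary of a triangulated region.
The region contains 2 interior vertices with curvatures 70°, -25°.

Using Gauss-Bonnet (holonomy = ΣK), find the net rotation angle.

Holonomy = total enclosed curvature = 70° + (-25°) = 45°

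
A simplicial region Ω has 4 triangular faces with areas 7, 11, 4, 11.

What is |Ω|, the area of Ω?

7 + 11 + 4 + 11 = 33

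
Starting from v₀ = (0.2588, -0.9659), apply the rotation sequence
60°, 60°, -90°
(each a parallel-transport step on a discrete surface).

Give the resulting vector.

Total rotation: 60° + 60° + (-90°) = 30°. Final vector: (0.7071, -0.7071)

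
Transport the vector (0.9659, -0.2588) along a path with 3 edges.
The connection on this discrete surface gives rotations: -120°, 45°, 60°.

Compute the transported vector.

Total rotation: (-120°) + 45° + 60° = -15°. Final vector: (0.8660, -0.5000)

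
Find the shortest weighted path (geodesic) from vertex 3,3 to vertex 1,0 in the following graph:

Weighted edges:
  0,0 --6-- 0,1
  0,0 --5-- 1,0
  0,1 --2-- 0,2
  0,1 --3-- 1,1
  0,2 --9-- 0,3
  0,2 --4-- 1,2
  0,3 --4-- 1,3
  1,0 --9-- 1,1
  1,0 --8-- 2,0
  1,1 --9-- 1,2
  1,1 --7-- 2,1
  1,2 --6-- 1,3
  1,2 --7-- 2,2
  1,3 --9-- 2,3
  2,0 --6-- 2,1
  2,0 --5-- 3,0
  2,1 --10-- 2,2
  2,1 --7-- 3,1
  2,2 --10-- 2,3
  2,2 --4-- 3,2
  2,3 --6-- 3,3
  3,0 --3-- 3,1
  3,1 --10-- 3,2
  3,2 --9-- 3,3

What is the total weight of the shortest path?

Shortest path: 3,3 → 3,2 → 3,1 → 3,0 → 2,0 → 1,0, total weight = 35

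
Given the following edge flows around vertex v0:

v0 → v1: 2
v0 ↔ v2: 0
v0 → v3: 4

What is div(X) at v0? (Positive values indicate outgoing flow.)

Divergence = sum of outgoing flows = 2 + 0 + 4 = 6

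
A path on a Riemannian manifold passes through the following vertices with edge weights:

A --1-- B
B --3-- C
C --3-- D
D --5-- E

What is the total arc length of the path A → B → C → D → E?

Arc length = 1 + 3 + 3 + 5 = 12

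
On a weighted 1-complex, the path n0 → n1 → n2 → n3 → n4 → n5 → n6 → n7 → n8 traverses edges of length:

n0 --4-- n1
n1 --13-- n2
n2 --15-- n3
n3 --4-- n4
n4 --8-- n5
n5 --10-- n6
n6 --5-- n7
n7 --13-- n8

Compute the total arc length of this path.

Arc length = 4 + 13 + 15 + 4 + 8 + 10 + 5 + 13 = 72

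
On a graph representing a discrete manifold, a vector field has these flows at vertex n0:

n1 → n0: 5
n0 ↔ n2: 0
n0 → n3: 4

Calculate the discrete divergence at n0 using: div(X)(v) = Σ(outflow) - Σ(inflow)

Divergence = sum of outgoing flows = (-5) + 0 + 4 = -1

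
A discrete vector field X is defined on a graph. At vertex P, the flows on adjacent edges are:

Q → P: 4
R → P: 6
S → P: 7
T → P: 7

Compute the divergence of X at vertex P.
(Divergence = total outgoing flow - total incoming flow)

Divergence = sum of outgoing flows = (-4) + (-6) + (-7) + (-7) = -24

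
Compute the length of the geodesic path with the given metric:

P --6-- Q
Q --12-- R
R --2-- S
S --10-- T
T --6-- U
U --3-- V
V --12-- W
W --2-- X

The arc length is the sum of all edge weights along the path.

Arc length = 6 + 12 + 2 + 10 + 6 + 3 + 12 + 2 = 53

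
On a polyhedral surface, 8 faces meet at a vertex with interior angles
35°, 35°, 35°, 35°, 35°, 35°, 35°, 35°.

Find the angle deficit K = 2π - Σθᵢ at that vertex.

Sum of angles = 280°. K = 360° - 280° = 80°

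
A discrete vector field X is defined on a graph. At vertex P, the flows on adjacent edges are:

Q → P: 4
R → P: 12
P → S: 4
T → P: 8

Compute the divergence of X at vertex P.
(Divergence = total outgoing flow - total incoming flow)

Divergence = sum of outgoing flows = (-4) + (-12) + 4 + (-8) = -20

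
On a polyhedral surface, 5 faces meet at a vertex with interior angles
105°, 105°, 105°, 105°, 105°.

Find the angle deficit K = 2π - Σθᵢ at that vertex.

Sum of angles = 525°. K = 360° - 525° = -165° = -11π/12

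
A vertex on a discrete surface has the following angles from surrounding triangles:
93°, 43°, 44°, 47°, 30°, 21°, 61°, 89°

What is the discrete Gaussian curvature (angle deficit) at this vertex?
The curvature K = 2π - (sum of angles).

Sum of angles = 428°. K = 360° - 428° = -68° = -17π/45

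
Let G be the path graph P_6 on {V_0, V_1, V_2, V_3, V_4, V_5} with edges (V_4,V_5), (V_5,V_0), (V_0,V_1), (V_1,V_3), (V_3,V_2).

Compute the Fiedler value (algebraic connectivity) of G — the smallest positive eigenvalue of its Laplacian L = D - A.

The path graph P_n has Laplacian eigenvalues λ_k = 2 − 2cos(kπ/n), k = 0, 1, …, n−1. Here n = 6:
k=0: 2 − 2cos(0) = 0.0; k=1: 2 − 2cos(π/6) = 0.2679; k=2: 2 − 2cos(π/3) = 1.0; k=3: 2 − 2cos(π/2) = 2.0; k=4: 2 − 2cos(2π/3) = 3.0; k=5: 2 − 2cos(5π/6) = 3.7321.
Laplacian eigenvalues: [0.0, 0.2679, 1.0, 2.0, 3.0, 3.7321]. Algebraic connectivity (smallest non-zero eigenvalue) = 0.2679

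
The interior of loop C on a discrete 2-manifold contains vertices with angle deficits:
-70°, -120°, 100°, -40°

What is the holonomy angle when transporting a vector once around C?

Holonomy = total enclosed curvature = (-70°) + (-120°) + 100° + (-40°) = -130°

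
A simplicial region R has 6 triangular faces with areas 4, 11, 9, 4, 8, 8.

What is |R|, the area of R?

4 + 11 + 9 + 4 + 8 + 8 = 44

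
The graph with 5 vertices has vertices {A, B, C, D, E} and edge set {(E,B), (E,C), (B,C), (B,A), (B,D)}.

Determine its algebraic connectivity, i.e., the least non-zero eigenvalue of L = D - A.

Degrees: deg(A) = 1, deg(B) = 4, deg(C) = 2, deg(D) = 1, deg(E) = 2.
L = D − A with rows/columns ordered (A, B, C, D, E):
  [ 1, -1,  0,  0,  0]
  [-1,  4, -1, -1, -1]
  [ 0, -1,  2,  0, -1]
  [ 0, -1,  0,  1,  0]
  [ 0, -1, -1,  0,  2]
Characteristic polynomial: det(λI − L) = λ(λ − 1)²(λ − 3)(λ − 5).
Roots: λ = 0; (λ − 1) = 0 ⇒ λ = 1 (multiplicity 2); (λ − 3) = 0 ⇒ λ = 3; (λ − 5) = 0 ⇒ λ = 5.
(Check: the roots sum (with multiplicity) to 10, matching trace L = Σdeg = 2·5 = 10.)
Laplacian eigenvalues: [0.0, 1.0, 1.0, 3.0, 5.0]. Algebraic connectivity (smallest non-zero eigenvalue) = 1.0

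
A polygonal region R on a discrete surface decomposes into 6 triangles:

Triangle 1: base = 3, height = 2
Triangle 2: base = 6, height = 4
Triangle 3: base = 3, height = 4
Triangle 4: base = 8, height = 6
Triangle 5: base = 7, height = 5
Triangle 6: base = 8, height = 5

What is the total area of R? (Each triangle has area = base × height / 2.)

(1/2)×3×2 + (1/2)×6×4 + (1/2)×3×4 + (1/2)×8×6 + (1/2)×7×5 + (1/2)×8×5 = 82.5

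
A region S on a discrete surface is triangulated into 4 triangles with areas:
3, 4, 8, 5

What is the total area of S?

3 + 4 + 8 + 5 = 20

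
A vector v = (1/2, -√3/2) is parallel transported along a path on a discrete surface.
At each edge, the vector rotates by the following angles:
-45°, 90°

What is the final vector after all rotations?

Total rotation: (-45°) + 90° = 45°. Final vector: (0.9659, -0.2588)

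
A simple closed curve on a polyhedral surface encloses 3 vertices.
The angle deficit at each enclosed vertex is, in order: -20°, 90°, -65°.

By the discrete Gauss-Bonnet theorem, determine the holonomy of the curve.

Holonomy = total enclosed curvature = (-20°) + 90° + (-65°) = 5°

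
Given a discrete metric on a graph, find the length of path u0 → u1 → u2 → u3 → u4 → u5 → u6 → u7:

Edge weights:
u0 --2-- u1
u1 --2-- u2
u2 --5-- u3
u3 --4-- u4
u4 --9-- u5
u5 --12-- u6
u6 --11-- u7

Arc length = 2 + 2 + 5 + 4 + 9 + 12 + 11 = 45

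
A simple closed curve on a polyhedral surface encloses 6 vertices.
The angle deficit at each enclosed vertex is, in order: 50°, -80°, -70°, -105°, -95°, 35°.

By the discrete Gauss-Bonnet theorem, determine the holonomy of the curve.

Holonomy = total enclosed curvature = 50° + (-80°) + (-70°) + (-105°) + (-95°) + 35° = -265°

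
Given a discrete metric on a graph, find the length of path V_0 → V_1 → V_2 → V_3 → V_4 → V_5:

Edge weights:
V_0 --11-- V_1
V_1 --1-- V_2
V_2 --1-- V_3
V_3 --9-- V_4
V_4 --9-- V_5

Arc length = 11 + 1 + 1 + 9 + 9 = 31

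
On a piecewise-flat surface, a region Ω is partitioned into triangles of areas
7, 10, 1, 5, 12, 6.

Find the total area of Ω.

7 + 10 + 1 + 5 + 12 + 6 = 41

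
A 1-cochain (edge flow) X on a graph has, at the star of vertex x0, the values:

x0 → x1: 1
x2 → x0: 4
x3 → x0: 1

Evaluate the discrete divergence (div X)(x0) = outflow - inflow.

Divergence = sum of outgoing flows = 1 + (-4) + (-1) = -4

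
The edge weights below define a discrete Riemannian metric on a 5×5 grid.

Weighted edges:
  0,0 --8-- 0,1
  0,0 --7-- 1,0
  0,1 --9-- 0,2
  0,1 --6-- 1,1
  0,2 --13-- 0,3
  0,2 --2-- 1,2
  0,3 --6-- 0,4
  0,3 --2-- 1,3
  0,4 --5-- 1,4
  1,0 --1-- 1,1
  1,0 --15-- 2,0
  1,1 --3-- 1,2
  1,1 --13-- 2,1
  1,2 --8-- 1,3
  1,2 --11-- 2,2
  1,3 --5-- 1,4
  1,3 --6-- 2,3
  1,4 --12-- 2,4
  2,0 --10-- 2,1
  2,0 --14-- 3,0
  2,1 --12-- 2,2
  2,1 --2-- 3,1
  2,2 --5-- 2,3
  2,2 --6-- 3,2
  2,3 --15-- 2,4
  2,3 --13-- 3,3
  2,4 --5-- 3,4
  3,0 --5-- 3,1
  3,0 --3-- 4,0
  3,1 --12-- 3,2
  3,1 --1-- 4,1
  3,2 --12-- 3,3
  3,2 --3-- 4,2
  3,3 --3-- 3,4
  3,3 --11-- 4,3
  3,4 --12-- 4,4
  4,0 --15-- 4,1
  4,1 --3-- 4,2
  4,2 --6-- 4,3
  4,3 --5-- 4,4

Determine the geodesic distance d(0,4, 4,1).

Shortest path: 0,4 → 0,3 → 1,3 → 2,3 → 2,2 → 3,2 → 4,2 → 4,1, total weight = 31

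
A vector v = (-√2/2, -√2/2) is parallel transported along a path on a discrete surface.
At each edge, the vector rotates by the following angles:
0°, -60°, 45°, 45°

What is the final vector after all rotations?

Total rotation: 0° + (-60°) + 45° + 45° = 30°. Final vector: (-0.2588, -0.9659)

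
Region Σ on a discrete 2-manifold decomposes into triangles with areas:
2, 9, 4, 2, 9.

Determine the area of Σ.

2 + 9 + 4 + 2 + 9 = 26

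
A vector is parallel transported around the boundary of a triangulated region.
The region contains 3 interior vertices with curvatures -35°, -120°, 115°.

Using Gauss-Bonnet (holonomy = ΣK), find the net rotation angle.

Holonomy = total enclosed curvature = (-35°) + (-120°) + 115° = -40°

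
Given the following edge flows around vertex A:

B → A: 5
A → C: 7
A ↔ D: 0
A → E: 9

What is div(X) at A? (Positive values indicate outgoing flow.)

Divergence = sum of outgoing flows = (-5) + 7 + 0 + 9 = 11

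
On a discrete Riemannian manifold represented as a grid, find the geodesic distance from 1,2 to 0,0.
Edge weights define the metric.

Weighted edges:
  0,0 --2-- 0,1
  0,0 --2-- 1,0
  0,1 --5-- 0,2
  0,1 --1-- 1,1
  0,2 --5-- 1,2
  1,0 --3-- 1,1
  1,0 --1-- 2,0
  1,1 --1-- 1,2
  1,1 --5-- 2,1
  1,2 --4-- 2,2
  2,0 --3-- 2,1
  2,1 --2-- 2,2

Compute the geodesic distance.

Shortest path: 1,2 → 1,1 → 0,1 → 0,0, total weight = 4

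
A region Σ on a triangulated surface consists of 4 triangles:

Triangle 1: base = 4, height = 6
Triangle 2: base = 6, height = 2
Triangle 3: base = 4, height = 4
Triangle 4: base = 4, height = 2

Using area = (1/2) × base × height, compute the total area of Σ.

(1/2)×4×6 + (1/2)×6×2 + (1/2)×4×4 + (1/2)×4×2 = 30.0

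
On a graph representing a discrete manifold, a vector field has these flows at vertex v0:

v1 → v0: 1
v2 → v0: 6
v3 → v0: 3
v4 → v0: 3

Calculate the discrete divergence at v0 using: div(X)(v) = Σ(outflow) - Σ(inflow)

Divergence = sum of outgoing flows = (-1) + (-6) + (-3) + (-3) = -13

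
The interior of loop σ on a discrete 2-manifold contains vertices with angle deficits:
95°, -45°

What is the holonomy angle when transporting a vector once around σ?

Holonomy = total enclosed curvature = 95° + (-45°) = 50°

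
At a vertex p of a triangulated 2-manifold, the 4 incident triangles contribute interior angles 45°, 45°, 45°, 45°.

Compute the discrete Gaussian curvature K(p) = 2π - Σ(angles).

Sum of angles = 180°. K = 360° - 180° = 180° = π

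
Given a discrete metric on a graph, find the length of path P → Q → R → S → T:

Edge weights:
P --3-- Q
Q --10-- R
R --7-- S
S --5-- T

Arc length = 3 + 10 + 7 + 5 = 25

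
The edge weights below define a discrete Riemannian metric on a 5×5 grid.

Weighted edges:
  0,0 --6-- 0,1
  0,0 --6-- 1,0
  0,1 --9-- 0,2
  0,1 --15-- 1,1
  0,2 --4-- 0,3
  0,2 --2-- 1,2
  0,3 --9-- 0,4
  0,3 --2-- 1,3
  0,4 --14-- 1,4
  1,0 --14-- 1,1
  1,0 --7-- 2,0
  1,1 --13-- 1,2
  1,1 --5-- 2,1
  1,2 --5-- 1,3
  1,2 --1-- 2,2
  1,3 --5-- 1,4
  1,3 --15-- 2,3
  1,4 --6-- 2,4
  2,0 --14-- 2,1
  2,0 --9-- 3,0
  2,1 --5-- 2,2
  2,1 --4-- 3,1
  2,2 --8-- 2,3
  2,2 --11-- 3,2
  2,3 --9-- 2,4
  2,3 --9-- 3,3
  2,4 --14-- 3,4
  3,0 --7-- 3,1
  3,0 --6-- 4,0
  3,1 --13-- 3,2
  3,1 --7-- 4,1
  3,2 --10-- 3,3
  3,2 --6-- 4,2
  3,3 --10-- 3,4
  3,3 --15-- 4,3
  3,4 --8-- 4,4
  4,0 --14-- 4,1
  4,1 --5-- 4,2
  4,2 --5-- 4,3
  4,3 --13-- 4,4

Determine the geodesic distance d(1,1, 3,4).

Shortest path: 1,1 → 2,1 → 2,2 → 2,3 → 3,3 → 3,4, total weight = 37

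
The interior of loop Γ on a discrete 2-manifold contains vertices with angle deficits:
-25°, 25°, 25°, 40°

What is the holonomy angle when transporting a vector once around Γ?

Holonomy = total enclosed curvature = (-25°) + 25° + 25° + 40° = 65°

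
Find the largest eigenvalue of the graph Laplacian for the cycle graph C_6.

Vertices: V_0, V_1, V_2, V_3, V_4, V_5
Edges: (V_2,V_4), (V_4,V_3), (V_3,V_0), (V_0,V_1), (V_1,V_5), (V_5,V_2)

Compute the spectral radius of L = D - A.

The cycle graph C_n has Laplacian eigenvalues λ_k = 2 − 2cos(2πk/n), k = 0, 1, …, n−1. Here n = 6:
k=0: 2 − 2cos(0) = 0.0; k=1: 2 − 2cos(π/3) = 1.0; k=2: 2 − 2cos(2π/3) = 3.0; k=3: 2 − 2cos(π) = 4.0; k=4: 2 − 2cos(4π/3) = 3.0; k=5: 2 − 2cos(5π/3) = 1.0.
Laplacian eigenvalues: [0.0, 1.0, 1.0, 3.0, 3.0, 4.0]. Largest eigenvalue (spectral radius) = 4.0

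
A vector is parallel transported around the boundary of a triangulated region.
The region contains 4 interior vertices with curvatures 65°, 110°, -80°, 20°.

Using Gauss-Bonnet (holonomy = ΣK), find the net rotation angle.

Holonomy = total enclosed curvature = 65° + 110° + (-80°) + 20° = 115°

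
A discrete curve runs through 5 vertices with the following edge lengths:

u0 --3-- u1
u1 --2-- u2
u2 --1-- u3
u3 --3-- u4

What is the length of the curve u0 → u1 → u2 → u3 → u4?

Arc length = 3 + 2 + 1 + 3 = 9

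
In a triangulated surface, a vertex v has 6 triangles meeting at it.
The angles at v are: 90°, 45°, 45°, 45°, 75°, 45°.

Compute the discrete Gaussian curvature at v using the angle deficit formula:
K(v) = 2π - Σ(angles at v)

Sum of angles = 345°. K = 360° - 345° = 15°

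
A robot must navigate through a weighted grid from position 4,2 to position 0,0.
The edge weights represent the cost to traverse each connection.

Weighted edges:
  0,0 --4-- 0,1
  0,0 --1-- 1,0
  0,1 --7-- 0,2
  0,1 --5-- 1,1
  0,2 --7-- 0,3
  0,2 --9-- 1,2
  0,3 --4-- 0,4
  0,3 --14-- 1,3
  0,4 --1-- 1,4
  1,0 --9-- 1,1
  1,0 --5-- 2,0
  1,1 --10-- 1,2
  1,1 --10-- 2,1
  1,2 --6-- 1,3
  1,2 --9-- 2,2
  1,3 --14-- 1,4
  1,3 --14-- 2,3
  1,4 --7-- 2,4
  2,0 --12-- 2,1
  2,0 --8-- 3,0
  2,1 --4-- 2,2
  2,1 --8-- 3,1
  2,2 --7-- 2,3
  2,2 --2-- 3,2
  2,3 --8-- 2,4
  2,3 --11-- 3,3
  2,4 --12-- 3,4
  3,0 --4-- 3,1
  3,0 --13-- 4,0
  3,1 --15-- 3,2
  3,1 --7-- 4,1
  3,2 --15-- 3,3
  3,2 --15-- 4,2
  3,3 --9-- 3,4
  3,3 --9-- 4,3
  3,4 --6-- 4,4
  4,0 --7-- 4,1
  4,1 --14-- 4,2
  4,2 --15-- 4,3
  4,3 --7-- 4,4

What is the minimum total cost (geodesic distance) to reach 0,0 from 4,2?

Shortest path: 4,2 → 3,2 → 2,2 → 2,1 → 2,0 → 1,0 → 0,0, total weight = 39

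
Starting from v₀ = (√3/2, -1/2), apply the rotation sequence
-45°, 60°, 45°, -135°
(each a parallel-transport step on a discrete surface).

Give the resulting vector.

Total rotation: (-45°) + 60° + 45° + (-135°) = -75°. Final vector: (-0.2588, -0.9659)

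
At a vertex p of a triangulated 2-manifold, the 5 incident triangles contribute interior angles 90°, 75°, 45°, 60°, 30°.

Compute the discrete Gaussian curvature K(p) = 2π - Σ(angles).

Sum of angles = 300°. K = 360° - 300° = 60° = π/3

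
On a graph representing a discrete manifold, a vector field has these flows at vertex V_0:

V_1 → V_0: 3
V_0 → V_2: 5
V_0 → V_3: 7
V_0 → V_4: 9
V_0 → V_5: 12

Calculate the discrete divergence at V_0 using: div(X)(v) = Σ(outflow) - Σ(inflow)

Divergence = sum of outgoing flows = (-3) + 5 + 7 + 9 + 12 = 30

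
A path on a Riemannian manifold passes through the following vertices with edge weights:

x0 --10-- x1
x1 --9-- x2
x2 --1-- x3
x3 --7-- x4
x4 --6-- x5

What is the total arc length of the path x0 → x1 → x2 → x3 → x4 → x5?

Arc length = 10 + 9 + 1 + 7 + 6 = 33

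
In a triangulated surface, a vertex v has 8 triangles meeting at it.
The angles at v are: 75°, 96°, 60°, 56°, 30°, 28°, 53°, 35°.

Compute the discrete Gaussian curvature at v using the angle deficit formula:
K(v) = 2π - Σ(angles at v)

Sum of angles = 433°. K = 360° - 433° = -73° = -73π/180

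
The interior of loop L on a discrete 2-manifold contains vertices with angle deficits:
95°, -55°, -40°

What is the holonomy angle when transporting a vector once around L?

Holonomy = total enclosed curvature = 95° + (-55°) + (-40°) = 0°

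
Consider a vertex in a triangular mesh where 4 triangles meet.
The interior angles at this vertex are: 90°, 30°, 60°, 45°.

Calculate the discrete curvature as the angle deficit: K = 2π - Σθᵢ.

Sum of angles = 225°. K = 360° - 225° = 135° = 3π/4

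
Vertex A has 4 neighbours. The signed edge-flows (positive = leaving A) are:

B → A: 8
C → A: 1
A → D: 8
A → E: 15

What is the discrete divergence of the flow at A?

Divergence = sum of outgoing flows = (-8) + (-1) + 8 + 15 = 14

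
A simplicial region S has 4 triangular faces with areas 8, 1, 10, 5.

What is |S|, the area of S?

8 + 1 + 10 + 5 = 24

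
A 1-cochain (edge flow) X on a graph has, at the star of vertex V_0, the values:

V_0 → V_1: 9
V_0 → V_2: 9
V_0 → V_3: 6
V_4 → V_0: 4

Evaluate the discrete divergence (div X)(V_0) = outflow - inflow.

Divergence = sum of outgoing flows = 9 + 9 + 6 + (-4) = 20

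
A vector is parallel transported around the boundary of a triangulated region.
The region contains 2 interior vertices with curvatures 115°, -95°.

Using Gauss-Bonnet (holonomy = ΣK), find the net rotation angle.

Holonomy = total enclosed curvature = 115° + (-95°) = 20°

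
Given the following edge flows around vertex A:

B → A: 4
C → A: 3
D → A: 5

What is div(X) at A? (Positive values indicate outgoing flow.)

Divergence = sum of outgoing flows = (-4) + (-3) + (-5) = -12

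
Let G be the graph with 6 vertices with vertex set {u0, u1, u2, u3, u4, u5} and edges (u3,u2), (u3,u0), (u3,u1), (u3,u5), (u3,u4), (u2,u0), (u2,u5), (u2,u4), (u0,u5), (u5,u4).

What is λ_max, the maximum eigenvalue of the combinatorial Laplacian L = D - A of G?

Degrees: deg(u0) = 3, deg(u1) = 1, deg(u2) = 4, deg(u3) = 5, deg(u4) = 3, deg(u5) = 4.
L = D − A with rows/columns ordered (u0, u1, u2, u3, u4, u5):
  [ 3,  0, -1, -1,  0, -1]
  [ 0,  1,  0, -1,  0,  0]
  [-1,  0,  4, -1, -1, -1]
  [-1, -1, -1,  5, -1, -1]
  [ 0,  0, -1, -1,  3, -1]
  [-1,  0, -1, -1, -1,  4]
Characteristic polynomial: det(λI − L) = λ(λ − 1)(λ − 3)(λ − 5)²(λ − 6).
Roots: λ = 0; (λ − 1) = 0 ⇒ λ = 1; (λ − 3) = 0 ⇒ λ = 3; (λ − 5) = 0 ⇒ λ = 5 (multiplicity 2); (λ − 6) = 0 ⇒ λ = 6.
(Check: the roots sum (with multiplicity) to 20, matching trace L = Σdeg = 2·10 = 20.)
Laplacian eigenvalues: [0.0, 1.0, 3.0, 5.0, 5.0, 6.0]. Largest eigenvalue (spectral radius) = 6.0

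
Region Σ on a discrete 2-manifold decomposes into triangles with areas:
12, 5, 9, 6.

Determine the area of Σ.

12 + 5 + 9 + 6 = 32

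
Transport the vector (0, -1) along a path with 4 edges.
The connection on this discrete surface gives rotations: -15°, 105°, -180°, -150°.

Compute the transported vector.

Total rotation: (-15°) + 105° + (-180°) + (-150°) = -240° ≡ 120° (mod 360°). Final vector: (0.8660, 0.5000)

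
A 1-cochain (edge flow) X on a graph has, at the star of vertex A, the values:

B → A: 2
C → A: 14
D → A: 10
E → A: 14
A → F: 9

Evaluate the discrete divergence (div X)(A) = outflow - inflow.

Divergence = sum of outgoing flows = (-2) + (-14) + (-10) + (-14) + 9 = -31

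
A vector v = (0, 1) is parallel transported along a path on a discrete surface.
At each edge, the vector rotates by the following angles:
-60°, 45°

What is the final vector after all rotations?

Total rotation: (-60°) + 45° = -15°. Final vector: (0.2588, 0.9659)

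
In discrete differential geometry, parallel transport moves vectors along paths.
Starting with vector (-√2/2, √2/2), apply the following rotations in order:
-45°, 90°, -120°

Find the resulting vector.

Total rotation: (-45°) + 90° + (-120°) = -75°. Final vector: (0.5000, 0.8660)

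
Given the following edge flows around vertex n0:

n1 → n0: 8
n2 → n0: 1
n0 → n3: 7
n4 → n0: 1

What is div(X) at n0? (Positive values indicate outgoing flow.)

Divergence = sum of outgoing flows = (-8) + (-1) + 7 + (-1) = -3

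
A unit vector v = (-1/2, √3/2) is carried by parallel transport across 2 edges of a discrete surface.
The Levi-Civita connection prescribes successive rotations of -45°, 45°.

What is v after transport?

Total rotation: (-45°) + 45° = 0°. Final vector: (-0.5000, 0.8660)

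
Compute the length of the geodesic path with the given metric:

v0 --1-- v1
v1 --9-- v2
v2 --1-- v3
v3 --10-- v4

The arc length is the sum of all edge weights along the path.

Arc length = 1 + 9 + 1 + 10 = 21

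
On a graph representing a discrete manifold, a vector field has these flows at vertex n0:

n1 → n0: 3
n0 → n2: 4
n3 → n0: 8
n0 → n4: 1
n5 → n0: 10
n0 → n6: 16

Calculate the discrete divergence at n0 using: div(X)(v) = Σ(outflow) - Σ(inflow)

Divergence = sum of outgoing flows = (-3) + 4 + (-8) + 1 + (-10) + 16 = 0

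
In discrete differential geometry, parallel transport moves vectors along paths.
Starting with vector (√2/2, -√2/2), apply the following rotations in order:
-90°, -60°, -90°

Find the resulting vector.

Total rotation: (-90°) + (-60°) + (-90°) = -240° ≡ 120° (mod 360°). Final vector: (0.2588, 0.9659)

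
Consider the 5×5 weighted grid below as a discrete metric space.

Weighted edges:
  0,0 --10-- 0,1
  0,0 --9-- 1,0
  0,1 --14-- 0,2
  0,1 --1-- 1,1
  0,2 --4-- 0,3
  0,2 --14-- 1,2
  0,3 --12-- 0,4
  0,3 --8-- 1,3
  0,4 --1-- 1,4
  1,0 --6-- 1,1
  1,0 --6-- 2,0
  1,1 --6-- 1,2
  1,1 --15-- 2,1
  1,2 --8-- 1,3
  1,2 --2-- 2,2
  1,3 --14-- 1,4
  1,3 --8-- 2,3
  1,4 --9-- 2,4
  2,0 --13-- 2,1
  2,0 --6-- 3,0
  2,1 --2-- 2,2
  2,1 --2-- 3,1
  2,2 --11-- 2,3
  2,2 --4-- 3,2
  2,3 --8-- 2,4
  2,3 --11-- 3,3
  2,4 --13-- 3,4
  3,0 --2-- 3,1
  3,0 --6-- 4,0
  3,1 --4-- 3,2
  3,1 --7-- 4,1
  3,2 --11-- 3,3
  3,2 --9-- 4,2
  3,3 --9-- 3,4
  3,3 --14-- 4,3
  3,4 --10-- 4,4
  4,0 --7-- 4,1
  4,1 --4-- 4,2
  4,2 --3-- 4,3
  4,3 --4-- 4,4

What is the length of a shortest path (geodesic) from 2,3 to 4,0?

Shortest path: 2,3 → 2,2 → 2,1 → 3,1 → 3,0 → 4,0, total weight = 23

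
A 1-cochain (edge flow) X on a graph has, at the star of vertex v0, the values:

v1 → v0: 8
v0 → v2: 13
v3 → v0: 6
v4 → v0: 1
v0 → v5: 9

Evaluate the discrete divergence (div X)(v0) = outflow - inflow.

Divergence = sum of outgoing flows = (-8) + 13 + (-6) + (-1) + 9 = 7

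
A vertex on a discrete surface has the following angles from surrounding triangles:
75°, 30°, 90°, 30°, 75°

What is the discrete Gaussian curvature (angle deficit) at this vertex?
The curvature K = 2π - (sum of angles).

Sum of angles = 300°. K = 360° - 300° = 60°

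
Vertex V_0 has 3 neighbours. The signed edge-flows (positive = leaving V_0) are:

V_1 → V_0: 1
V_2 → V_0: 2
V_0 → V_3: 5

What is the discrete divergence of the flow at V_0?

Divergence = sum of outgoing flows = (-1) + (-2) + 5 = 2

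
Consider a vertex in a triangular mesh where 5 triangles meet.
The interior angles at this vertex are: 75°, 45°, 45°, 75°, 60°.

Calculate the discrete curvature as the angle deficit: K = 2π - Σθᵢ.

Sum of angles = 300°. K = 360° - 300° = 60°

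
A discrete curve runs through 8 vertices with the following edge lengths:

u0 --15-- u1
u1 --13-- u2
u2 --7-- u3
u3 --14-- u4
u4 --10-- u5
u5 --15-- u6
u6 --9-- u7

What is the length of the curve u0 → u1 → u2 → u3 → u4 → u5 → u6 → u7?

Arc length = 15 + 13 + 7 + 14 + 10 + 15 + 9 = 83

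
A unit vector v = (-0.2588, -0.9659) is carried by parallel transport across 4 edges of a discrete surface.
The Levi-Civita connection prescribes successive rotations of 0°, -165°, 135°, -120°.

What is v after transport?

Total rotation: 0° + (-165°) + 135° + (-120°) = -150°. Final vector: (-0.2588, 0.9659)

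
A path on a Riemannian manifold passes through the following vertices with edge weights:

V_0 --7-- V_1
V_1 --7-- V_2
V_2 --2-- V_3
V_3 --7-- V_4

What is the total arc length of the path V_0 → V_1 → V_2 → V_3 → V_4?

Arc length = 7 + 7 + 2 + 7 = 23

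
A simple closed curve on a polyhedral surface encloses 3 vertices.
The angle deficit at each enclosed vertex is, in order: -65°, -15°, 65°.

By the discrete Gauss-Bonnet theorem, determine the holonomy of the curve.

Holonomy = total enclosed curvature = (-65°) + (-15°) + 65° = -15°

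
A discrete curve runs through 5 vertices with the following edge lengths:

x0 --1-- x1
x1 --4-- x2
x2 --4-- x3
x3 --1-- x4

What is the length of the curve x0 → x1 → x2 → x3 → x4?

Arc length = 1 + 4 + 4 + 1 = 10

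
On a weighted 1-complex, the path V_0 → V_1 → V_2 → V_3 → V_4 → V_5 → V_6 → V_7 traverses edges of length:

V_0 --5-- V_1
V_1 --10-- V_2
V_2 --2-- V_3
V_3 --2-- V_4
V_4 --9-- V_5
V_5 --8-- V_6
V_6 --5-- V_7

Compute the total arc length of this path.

Arc length = 5 + 10 + 2 + 2 + 9 + 8 + 5 = 41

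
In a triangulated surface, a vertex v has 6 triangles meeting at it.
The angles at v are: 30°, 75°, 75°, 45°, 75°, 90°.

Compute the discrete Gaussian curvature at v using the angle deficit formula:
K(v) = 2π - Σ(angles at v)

Sum of angles = 390°. K = 360° - 390° = -30° = -π/6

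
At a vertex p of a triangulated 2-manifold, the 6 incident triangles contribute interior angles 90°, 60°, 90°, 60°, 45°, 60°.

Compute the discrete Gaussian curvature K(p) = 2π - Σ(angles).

Sum of angles = 405°. K = 360° - 405° = -45° = -π/4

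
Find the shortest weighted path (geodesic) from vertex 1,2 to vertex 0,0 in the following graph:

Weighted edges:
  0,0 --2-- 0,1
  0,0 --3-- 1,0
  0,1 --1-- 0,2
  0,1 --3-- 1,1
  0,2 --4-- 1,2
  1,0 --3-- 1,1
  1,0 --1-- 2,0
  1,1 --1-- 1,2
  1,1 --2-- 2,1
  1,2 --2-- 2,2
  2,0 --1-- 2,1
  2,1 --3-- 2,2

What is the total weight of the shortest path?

Shortest path: 1,2 → 1,1 → 0,1 → 0,0, total weight = 6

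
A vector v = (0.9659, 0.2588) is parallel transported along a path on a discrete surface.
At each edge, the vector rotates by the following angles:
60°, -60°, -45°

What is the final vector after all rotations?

Total rotation: 60° + (-60°) + (-45°) = -45°. Final vector: (0.8660, -0.5000)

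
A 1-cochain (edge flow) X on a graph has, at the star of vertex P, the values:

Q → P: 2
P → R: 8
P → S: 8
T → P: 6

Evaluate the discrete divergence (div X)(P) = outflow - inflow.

Divergence = sum of outgoing flows = (-2) + 8 + 8 + (-6) = 8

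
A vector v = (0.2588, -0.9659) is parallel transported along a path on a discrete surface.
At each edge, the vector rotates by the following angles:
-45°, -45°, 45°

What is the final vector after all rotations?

Total rotation: (-45°) + (-45°) + 45° = -45°. Final vector: (-0.5000, -0.8660)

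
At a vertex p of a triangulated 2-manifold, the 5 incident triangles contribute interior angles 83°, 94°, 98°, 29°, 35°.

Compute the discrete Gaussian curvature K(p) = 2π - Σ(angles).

Sum of angles = 339°. K = 360° - 339° = 21° = 7π/60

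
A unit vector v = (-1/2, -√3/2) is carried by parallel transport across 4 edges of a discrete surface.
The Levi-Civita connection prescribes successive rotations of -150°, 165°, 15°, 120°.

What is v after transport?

Total rotation: (-150°) + 165° + 15° + 120° = 150°. Final vector: (0.8660, 0.5000)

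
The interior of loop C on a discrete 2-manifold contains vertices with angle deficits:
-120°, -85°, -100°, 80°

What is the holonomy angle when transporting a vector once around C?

Holonomy = total enclosed curvature = (-120°) + (-85°) + (-100°) + 80° = -225°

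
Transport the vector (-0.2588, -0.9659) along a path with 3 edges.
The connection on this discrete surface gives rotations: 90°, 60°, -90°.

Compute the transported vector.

Total rotation: 90° + 60° + (-90°) = 60°. Final vector: (0.7071, -0.7071)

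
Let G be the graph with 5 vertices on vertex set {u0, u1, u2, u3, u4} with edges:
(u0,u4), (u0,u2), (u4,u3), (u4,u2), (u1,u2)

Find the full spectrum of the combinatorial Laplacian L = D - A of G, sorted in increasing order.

Degrees: deg(u0) = 2, deg(u1) = 1, deg(u2) = 3, deg(u3) = 1, deg(u4) = 3.
L = D − A with rows/columns ordered (u0, u1, u2, u3, u4):
  [ 2,  0, -1,  0, -1]
  [ 0,  1, -1,  0,  0]
  [-1, -1,  3,  0, -1]
  [ 0,  0,  0,  1, -1]
  [-1,  0, -1, -1,  3]
Characteristic polynomial: det(λI − L) = λ(λ² − 5λ + 3)(λ² − 5λ + 5).
Roots: λ = 0; (λ² − 5λ + 3) = 0 ⇒ λ = (5 ± √13)/2 ≈ 0.6972, 4.3028; (λ² − 5λ + 5) = 0 ⇒ λ = (5 ± √5)/2 ≈ 1.382, 3.618.
(Check: the roots sum (with multiplicity) to 10, matching trace L = Σdeg = 2·5 = 10.)
Laplacian eigenvalues (increasing order): [0.0, 0.6972, 1.382, 3.618, 4.3028]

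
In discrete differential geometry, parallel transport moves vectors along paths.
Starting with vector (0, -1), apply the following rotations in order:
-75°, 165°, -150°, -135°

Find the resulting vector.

Total rotation: (-75°) + 165° + (-150°) + (-135°) = -195° ≡ 165° (mod 360°). Final vector: (0.2588, 0.9659)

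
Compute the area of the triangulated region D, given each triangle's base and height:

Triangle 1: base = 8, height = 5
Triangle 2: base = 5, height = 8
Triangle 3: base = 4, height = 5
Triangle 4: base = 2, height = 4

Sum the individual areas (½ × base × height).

(1/2)×8×5 + (1/2)×5×8 + (1/2)×4×5 + (1/2)×2×4 = 54.0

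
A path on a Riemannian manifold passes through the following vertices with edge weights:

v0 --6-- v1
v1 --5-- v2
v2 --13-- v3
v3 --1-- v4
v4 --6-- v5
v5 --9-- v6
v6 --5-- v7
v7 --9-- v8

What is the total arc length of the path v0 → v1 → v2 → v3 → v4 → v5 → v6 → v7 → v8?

Arc length = 6 + 5 + 13 + 1 + 6 + 9 + 5 + 9 = 54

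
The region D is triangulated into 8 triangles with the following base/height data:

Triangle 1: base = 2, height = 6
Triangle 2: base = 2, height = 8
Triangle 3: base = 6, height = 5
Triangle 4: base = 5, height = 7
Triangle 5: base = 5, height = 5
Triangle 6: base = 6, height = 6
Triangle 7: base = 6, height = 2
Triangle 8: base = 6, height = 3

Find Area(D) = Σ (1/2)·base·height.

(1/2)×2×6 + (1/2)×2×8 + (1/2)×6×5 + (1/2)×5×7 + (1/2)×5×5 + (1/2)×6×6 + (1/2)×6×2 + (1/2)×6×3 = 92.0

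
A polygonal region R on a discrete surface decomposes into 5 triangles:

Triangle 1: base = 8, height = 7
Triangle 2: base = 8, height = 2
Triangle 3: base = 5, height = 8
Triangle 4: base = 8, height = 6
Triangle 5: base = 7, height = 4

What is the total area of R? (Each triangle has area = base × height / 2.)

(1/2)×8×7 + (1/2)×8×2 + (1/2)×5×8 + (1/2)×8×6 + (1/2)×7×4 = 94.0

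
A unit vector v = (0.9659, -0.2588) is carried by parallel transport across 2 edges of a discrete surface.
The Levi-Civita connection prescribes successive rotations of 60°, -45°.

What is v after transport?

Total rotation: 60° + (-45°) = 15°. Final vector: (1, 0)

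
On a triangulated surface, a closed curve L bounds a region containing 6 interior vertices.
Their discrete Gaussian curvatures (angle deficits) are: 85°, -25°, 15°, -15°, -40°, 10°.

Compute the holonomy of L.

Holonomy = total enclosed curvature = 85° + (-25°) + 15° + (-15°) + (-40°) + 10° = 30°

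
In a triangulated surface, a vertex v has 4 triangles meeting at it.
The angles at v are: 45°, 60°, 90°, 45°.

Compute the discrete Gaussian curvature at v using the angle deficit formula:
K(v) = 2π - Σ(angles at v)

Sum of angles = 240°. K = 360° - 240° = 120°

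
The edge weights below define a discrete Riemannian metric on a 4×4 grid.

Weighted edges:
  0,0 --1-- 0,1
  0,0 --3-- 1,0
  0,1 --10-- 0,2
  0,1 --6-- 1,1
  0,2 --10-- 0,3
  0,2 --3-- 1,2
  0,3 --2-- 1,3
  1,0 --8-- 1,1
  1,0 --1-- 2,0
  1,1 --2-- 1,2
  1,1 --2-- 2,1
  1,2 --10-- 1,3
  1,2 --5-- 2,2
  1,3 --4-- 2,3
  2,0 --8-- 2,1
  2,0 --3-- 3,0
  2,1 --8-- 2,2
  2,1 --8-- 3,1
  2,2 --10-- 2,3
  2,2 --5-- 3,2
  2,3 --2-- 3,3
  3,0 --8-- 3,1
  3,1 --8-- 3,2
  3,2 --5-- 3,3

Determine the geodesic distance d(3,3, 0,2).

Shortest path: 3,3 → 2,3 → 1,3 → 0,3 → 0,2, total weight = 18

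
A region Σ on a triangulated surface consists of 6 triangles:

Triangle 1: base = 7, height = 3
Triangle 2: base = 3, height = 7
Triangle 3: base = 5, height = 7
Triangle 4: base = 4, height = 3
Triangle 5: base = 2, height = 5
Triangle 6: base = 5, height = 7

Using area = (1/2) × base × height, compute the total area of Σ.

(1/2)×7×3 + (1/2)×3×7 + (1/2)×5×7 + (1/2)×4×3 + (1/2)×2×5 + (1/2)×5×7 = 67.0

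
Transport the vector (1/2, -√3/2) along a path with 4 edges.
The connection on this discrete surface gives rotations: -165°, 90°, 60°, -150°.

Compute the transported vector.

Total rotation: (-165°) + 90° + 60° + (-150°) = -165°. Final vector: (-0.7071, 0.7071)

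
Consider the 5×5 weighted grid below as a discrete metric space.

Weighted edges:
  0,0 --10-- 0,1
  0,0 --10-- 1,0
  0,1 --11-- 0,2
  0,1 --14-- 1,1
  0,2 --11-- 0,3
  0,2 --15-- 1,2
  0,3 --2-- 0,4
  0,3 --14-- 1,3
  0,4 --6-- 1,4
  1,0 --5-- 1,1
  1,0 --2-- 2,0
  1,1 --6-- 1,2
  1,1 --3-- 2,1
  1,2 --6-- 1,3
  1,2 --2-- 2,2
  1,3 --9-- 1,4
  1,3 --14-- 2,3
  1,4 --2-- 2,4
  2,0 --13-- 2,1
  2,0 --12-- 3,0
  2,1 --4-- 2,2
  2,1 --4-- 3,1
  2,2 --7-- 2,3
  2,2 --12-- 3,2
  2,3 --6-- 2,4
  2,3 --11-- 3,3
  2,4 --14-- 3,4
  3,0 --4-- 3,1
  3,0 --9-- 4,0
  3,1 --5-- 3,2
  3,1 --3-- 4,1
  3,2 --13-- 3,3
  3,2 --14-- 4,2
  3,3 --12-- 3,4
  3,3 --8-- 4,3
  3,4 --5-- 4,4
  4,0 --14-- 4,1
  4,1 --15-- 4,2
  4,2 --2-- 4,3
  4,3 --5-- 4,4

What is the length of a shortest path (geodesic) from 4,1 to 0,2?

Shortest path: 4,1 → 3,1 → 2,1 → 2,2 → 1,2 → 0,2, total weight = 28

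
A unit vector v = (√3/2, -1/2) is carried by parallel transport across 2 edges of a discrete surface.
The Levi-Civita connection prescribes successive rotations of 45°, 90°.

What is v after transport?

Total rotation: 45° + 90° = 135°. Final vector: (-0.2588, 0.9659)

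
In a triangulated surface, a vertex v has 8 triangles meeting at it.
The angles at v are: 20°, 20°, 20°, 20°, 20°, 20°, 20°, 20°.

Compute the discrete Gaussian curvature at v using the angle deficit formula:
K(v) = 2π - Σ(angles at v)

Sum of angles = 160°. K = 360° - 160° = 200°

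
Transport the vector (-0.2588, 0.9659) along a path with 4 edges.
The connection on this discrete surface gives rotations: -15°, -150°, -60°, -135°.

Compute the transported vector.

Total rotation: (-15°) + (-150°) + (-60°) + (-135°) = -360° ≡ 0° (mod 360°). Final vector: (-0.2588, 0.9659)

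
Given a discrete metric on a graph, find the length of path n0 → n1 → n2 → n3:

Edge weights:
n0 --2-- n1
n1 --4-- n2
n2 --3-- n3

Arc length = 2 + 4 + 3 = 9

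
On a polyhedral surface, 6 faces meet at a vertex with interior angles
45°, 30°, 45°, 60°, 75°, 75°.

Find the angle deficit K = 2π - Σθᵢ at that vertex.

Sum of angles = 330°. K = 360° - 330° = 30° = π/6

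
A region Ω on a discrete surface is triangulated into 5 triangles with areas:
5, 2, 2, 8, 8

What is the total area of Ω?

5 + 2 + 2 + 8 + 8 = 25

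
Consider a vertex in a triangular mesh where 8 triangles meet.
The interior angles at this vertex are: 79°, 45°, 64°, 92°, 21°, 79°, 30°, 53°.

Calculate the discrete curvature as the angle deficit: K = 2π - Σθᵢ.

Sum of angles = 463°. K = 360° - 463° = -103° = -103π/180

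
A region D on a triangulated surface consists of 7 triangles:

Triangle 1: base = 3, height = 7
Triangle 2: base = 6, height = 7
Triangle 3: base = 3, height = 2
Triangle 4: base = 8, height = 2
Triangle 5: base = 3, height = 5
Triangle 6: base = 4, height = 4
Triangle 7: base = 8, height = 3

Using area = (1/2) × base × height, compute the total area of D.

(1/2)×3×7 + (1/2)×6×7 + (1/2)×3×2 + (1/2)×8×2 + (1/2)×3×5 + (1/2)×4×4 + (1/2)×8×3 = 70.0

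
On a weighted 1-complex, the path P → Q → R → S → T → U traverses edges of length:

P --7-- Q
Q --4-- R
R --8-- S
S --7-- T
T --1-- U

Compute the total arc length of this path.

Arc length = 7 + 4 + 8 + 7 + 1 = 27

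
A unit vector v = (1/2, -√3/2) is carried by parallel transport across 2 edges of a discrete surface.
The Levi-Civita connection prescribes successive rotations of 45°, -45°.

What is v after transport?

Total rotation: 45° + (-45°) = 0°. Final vector: (0.5000, -0.8660)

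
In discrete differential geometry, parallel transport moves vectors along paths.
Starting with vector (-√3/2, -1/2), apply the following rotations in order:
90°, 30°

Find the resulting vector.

Total rotation: 90° + 30° = 120°. Final vector: (0.8660, -0.5000)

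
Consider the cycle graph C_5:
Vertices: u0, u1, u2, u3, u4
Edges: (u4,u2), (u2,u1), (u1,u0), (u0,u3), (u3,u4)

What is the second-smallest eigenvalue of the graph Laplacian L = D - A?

The cycle graph C_n has Laplacian eigenvalues λ_k = 2 − 2cos(2πk/n), k = 0, 1, …, n−1. Here n = 5:
k=0: 2 − 2cos(0) = 0.0; k=1: 2 − 2cos(2π/5) = 1.382; k=2: 2 − 2cos(4π/5) = 3.618; k=3: 2 − 2cos(6π/5) = 3.618; k=4: 2 − 2cos(8π/5) = 1.382.
Laplacian eigenvalues: [0.0, 1.382, 1.382, 3.618, 3.618]. Algebraic connectivity (smallest non-zero eigenvalue) = 1.382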